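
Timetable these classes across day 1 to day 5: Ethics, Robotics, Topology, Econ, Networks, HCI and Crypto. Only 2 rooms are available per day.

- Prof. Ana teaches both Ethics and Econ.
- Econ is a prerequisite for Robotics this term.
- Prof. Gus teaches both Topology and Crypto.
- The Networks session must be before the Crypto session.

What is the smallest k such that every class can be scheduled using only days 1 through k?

The precedence chain requires at least 2 distinct days.
With at most 2 per day and 7 classes, at least 4 days are needed.
4 works (last occupied day: day 4): for example Networks -> day 1; Ethics -> day 3; HCI -> day 4; Robotics -> day 2; Econ -> day 1; Crypto -> day 2; Topology -> day 3.

4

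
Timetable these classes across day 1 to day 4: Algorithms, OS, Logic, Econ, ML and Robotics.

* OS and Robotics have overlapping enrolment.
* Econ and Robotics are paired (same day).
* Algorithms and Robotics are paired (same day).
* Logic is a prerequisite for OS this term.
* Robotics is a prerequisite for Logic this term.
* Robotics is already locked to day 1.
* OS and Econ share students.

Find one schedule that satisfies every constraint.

Econ=day 1, Algorithms=day 1, ML=day 1, OS=day 3, Logic=day 2, Robotics=day 1

Checking: Logic(day 2) before OS(day 3); Robotics(day 1) before Logic(day 2); OS(day 3) != Robotics(day 1); OS(day 3) != Econ(day 1); Econ = Robotics = day 1; Algorithms = Robotics = day 1; Robotics=day 1 in [day 1,day 1].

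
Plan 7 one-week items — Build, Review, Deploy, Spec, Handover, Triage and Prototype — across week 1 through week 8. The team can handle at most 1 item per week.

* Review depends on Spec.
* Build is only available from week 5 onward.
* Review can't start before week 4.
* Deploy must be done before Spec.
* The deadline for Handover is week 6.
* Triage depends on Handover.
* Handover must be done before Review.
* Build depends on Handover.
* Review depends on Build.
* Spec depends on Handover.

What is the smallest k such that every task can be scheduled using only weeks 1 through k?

The precedence chain requires at least 3 distinct weeks.
With at most 1 per week and 7 tasks, at least 7 weeks are needed.
Propagating the time windows through the other constraints, Review can't land before week 6, so the schedule must run through at least week 6.
7 works (last occupied week: week 7): for example Deploy=week 2, Build=week 5, Triage=week 4, Spec=week 3, Review=week 6, Handover=week 1, Prototype=week 7.

7 weeks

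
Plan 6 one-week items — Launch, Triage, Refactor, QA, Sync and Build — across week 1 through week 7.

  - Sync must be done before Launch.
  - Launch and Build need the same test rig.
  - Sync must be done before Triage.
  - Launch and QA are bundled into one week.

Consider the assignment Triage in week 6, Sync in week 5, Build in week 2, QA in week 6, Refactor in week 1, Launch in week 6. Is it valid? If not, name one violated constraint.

Valid

Sync must be done before Triage — holds.
Sync must be done before Launch — holds.
Launch and QA are bundled into one week — holds.
Launch and Build need the same test rig — holds.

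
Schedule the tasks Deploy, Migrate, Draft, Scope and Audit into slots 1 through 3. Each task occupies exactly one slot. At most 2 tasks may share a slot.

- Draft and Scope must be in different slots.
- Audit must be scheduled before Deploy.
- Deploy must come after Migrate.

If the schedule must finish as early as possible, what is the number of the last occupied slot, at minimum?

The precedence chain requires at least 2 distinct slots.
With at most 2 per slot and 5 tasks, at least 3 slots are needed.
3 works (last occupied slot: 3): for example Migrate -> 1, Audit -> 1, Deploy -> 2, Scope -> 3, Draft -> 2.

slot 3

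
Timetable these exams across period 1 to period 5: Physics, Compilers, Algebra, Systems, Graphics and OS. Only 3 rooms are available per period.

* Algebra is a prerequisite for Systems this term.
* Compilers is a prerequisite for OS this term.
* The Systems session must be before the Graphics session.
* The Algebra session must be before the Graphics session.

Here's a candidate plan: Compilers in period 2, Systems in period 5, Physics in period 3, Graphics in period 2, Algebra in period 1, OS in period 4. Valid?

The Algebra session must be before the Graphics session — holds.
Only 3 rooms are available per period — holds.
Algebra is a prerequisite for Systems this term — holds.
The Systems session must be before the Graphics session — violated.
Compilers is a prerequisite for OS this term — holds.

No — it violates: The Systems session must be before the Graphics session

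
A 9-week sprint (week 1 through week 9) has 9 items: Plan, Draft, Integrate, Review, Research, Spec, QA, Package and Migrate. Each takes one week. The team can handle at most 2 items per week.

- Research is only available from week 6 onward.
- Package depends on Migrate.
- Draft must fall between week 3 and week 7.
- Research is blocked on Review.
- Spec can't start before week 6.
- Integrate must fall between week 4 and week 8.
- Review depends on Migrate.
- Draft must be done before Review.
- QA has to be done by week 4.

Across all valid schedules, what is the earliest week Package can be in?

Precedence pushes Package to at least week 2.
Package at week 2 is achievable: Integrate -> week 4; Draft -> week 3; Plan -> week 2; Migrate -> week 1; Review -> week 4; Package -> week 2; Spec -> week 6; QA -> week 1; Research -> week 6.

week 2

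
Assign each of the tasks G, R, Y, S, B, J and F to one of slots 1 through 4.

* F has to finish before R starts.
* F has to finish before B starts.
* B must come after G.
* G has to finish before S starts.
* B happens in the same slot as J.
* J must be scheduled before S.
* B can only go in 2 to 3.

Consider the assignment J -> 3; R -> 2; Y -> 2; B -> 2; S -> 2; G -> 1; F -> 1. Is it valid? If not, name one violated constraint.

No. J must be scheduled before S is not satisfied.

J must be scheduled before S — violated.
B must come after G — holds.
F has to finish before B starts — holds.
F has to finish before R starts — holds.
G has to finish before S starts — holds.
B happens in the same slot as J — violated.
B can only go in 2 to 3 — holds.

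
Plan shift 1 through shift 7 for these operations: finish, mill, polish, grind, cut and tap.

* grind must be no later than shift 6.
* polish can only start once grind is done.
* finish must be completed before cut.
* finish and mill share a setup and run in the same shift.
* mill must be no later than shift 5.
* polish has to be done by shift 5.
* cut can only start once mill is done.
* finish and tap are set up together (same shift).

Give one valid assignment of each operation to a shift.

grind -> shift 1; polish -> shift 2; tap -> shift 1; finish -> shift 1; cut -> shift 2; mill -> shift 1

Checking: finish(shift 1) before cut(shift 2); grind(shift 1) before polish(shift 2); mill(shift 1) before cut(shift 2); finish = mill = shift 1; finish = tap = shift 1; polish=shift 2 in [shift 1,shift 5]; mill=shift 1 in [shift 1,shift 5]; grind=shift 1 in [shift 1,shift 6].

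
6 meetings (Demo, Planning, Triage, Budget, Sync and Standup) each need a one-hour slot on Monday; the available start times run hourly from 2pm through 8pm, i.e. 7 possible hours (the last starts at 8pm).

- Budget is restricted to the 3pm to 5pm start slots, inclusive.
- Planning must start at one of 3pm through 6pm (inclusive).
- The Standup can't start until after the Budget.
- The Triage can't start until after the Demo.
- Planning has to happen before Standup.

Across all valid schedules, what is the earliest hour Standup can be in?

4pm

Precedence pushes Standup to at least 4pm.
Standup at 4pm is achievable: Sync=2pm, Standup=4pm, Triage=3pm, Budget=3pm, Demo=2pm, Planning=3pm.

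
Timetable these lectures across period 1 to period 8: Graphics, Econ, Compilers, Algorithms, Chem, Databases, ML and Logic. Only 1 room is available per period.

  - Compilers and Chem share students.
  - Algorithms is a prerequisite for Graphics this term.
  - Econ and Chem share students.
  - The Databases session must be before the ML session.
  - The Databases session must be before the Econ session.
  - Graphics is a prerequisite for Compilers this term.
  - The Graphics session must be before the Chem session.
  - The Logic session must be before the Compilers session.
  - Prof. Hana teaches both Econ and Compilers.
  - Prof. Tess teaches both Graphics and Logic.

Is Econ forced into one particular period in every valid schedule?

No

Econ can be period 2 (e.g. Logic=period 5, Algorithms=period 3, Econ=period 2, Compilers=period 6, Graphics=period 4, Chem=period 7, ML=period 8, Databases=period 1) or period 3 (e.g. Graphics=period 4; Econ=period 3; ML=period 8; Compilers=period 6; Databases=period 1; Logic=period 5; Algorithms=period 2; Chem=period 7).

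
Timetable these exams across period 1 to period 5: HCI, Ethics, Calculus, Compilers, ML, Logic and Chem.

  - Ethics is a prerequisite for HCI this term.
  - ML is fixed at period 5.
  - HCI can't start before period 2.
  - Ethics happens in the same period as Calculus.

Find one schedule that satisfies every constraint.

ML in period 5, HCI in period 2, Compilers in period 1, Logic in period 1, Chem in period 1, Calculus in period 1, Ethics in period 1

Checking: Ethics(period 1) before HCI(period 2); Ethics = Calculus = period 1; ML=period 5 in [period 5,period 5]; HCI=period 2 in [period 2,period 5].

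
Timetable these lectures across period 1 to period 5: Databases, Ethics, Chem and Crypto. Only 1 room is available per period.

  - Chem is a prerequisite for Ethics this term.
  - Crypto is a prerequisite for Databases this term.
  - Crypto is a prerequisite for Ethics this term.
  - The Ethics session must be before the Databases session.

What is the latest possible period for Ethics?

period 4

Precedence pushes Ethics to at least period 2; downstream work caps Ethics at period 4.
Ethics at period 4 is achievable: Crypto=period 1; Databases=period 5; Ethics=period 4; Chem=period 2.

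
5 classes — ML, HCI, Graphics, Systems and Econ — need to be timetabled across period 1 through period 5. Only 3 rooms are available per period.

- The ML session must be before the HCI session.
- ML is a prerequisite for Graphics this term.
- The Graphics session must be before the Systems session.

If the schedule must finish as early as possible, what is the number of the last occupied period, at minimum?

period 3

The precedence chain requires at least 3 distinct periods.
With at most 3 per period and 5 classes, at least 2 periods are needed.
3 works (last occupied period: period 3): for example HCI=period 2, Systems=period 3, Econ=period 1, Graphics=period 2, ML=period 1.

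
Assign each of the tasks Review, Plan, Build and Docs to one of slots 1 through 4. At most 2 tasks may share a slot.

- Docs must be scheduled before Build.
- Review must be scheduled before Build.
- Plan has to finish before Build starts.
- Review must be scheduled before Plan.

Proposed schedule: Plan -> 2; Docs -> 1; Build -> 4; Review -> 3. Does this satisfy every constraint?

Review must be scheduled before Build — holds.
Plan has to finish before Build starts — holds.
At most 2 tasks may share a slot — holds.
Docs must be scheduled before Build — holds.
Review must be scheduled before Plan — violated.

Invalid. Review must be scheduled before Plan.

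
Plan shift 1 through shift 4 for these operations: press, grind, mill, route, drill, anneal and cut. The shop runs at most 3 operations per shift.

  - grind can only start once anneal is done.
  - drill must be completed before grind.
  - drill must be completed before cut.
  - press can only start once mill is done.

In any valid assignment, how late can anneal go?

Downstream work caps anneal at shift 3.
anneal at shift 3 is achievable: cut in shift 2, mill in shift 1, press in shift 2, drill in shift 1, grind in shift 4, anneal in shift 3, route in shift 1.

shift 3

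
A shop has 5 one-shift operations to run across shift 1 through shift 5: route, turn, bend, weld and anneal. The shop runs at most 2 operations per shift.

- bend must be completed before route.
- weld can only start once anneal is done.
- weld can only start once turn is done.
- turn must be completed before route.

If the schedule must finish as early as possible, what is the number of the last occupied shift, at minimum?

The precedence chain requires at least 2 distinct shifts.
With at most 2 per shift and 5 operations, at least 3 shifts are needed.
3 works (last occupied shift: shift 3): for example route=shift 2; weld=shift 3; bend=shift 1; anneal=shift 2; turn=shift 1.

3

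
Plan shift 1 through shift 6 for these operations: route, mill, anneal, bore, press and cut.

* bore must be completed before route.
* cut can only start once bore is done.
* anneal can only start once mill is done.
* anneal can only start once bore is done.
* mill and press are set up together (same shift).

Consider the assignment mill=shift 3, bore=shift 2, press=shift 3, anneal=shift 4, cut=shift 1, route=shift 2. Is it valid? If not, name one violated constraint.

anneal can only start once bore is done — holds.
bore must be completed before route — violated.
cut can only start once bore is done — violated.
mill and press are set up together (same shift) — holds.
anneal can only start once mill is done — holds.

No — it violates: cut can only start once bore is done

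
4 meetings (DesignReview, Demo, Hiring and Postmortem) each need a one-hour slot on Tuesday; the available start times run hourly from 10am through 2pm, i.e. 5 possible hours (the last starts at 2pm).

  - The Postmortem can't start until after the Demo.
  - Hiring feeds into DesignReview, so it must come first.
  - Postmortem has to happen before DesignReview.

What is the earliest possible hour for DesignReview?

12pm

Precedence pushes DesignReview to at least 12pm.
DesignReview at 12pm is achievable: DesignReview=12pm, Demo=10am, Hiring=10am, Postmortem=11am.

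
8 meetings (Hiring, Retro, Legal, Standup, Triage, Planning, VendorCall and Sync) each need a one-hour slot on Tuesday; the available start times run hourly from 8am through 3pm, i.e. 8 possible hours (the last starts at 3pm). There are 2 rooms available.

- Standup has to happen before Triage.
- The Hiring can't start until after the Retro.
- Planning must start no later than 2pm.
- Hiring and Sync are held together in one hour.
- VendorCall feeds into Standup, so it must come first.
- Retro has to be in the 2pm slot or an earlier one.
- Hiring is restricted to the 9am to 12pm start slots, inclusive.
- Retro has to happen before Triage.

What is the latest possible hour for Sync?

Sync must be in the same hour as Hiring, which can't be before 9am, so Sync is at least 9am; Sync must be in the same hour as Hiring, which can't be after 12pm, so Sync is at most 12pm.
Sync at 12pm is achievable: Triage=11am; Planning=8am; VendorCall=9am; Retro=8am; Hiring=12pm; Legal=9am; Sync=12pm; Standup=10am.

12pm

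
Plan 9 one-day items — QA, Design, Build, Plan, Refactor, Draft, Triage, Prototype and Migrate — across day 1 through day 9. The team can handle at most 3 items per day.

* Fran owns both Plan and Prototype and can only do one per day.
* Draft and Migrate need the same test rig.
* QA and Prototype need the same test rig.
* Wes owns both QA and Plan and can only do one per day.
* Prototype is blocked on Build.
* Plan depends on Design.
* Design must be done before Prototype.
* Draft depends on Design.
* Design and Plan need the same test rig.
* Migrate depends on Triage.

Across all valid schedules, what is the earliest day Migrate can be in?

day 2

Precedence pushes Migrate to at least day 2.
Migrate at day 2 is achievable: Design -> day 1, Migrate -> day 2, Build -> day 1, QA -> day 4, Refactor -> day 2, Plan -> day 3, Draft -> day 3, Triage -> day 1, Prototype -> day 2.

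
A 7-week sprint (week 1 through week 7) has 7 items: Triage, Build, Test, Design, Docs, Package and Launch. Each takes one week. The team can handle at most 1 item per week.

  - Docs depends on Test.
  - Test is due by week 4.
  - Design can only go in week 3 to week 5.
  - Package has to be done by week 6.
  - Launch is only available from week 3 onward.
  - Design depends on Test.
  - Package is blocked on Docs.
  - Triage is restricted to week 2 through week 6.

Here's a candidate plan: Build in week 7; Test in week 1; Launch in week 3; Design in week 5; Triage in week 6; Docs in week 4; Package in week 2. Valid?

The team can handle at most 1 item per week — holds.
Design depends on Test — holds.
Launch is only available from week 3 onward — holds.
Test is due by week 4 — holds.
Package is blocked on Docs — violated.
Package has to be done by week 6 — holds.
Docs depends on Test — holds.
Design can only go in week 3 to week 5 — holds.
Triage is restricted to week 2 through week 6 — holds.

No. Package is blocked on Docs is not satisfied.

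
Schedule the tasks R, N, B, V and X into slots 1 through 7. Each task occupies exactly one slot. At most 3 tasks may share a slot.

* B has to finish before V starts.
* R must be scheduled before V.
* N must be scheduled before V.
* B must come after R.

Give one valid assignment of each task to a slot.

R=1, N=1, X=1, B=2, V=3

Checking: R(1) before V(3); N(1) before V(3); B(2) before V(3); R(1) before B(2); max 3 per slot (cap 3).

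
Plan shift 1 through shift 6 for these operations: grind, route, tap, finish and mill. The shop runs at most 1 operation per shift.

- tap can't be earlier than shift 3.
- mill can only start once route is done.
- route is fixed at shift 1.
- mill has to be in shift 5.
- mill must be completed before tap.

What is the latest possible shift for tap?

shift 6

Tap is available from shift 3; precedence pushes tap to at least shift 6.
tap at shift 6 is achievable: route -> shift 1; mill -> shift 5; tap -> shift 6; grind -> shift 2; finish -> shift 3.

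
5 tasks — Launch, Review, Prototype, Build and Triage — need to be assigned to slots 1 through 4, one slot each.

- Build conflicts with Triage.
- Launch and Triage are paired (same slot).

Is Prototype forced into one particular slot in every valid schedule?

No

Prototype can be 1 (e.g. Triage in 1, Prototype in 1, Review in 1, Launch in 1, Build in 2) or 2 (e.g. Triage in 1; Launch in 1; Review in 1; Prototype in 2; Build in 2).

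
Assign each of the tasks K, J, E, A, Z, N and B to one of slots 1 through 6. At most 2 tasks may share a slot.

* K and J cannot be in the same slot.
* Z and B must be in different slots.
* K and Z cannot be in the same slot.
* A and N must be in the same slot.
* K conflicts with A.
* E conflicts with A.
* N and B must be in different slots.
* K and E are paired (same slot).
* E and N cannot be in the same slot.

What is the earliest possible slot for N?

1

N at 1 is achievable: A in 1, J in 3, K in 2, N in 1, Z in 3, B in 4, E in 2.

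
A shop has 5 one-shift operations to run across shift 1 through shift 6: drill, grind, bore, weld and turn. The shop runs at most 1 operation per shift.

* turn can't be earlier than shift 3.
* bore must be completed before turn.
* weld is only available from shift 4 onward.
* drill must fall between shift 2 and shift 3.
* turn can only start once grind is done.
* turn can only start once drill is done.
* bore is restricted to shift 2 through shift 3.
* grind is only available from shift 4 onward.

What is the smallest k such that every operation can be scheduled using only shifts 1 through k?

The precedence chain requires at least 2 distinct shifts.
With at most 1 per shift and 5 operations, at least 5 shifts are needed.
Propagating the time windows through the other constraints, turn can't land before shift 5, so the schedule must run through at least shift 5.
Could 5 shifts be enough, i.e. nothing placed later than shift 5? No: grind's window within 5 shifts is {shift 4, shift 5}; weld's window within 5 shifts is {shift 4, shift 5}; turn's window within 5 shifts is {shift 3, shift 4, shift 5}; turn must come after grind (at shift 4 or later) → {shift 5}; grind must come before turn (at shift 5 or earlier) → {shift 4}; weld can't use shift 4, already full with grind (limit 1) → {shift 5}; that puts weld and turn all in shift 5 — more than 1 per shift.
So 5 shifts is not enough.
6 works (last occupied shift: shift 6): for example bore -> shift 3, drill -> shift 2, weld -> shift 5, turn -> shift 6, grind -> shift 4.

6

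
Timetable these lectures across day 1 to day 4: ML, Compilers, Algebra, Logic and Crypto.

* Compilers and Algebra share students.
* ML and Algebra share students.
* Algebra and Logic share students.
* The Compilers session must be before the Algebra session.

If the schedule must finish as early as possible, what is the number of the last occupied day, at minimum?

day 2

The precedence chain requires at least 2 distinct days.
2 works (last occupied day: day 2): for example Compilers -> day 1; Algebra -> day 2; Logic -> day 1; Crypto -> day 1; ML -> day 1.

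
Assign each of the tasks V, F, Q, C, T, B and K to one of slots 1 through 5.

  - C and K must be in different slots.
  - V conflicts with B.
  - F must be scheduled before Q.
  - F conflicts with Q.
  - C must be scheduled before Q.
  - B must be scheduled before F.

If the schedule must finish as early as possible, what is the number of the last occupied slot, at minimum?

The precedence chain requires at least 3 distinct slots.
3 works (last occupied slot: 3): for example K=2, V=2, T=1, B=1, Q=3, C=1, F=2.

3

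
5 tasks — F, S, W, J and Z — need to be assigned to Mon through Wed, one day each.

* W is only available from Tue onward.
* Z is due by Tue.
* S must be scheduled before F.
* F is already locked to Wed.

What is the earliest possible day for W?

Tue

W is available from Tue.
W at Tue is achievable: Z=Mon; S=Mon; J=Mon; W=Tue; F=Wed.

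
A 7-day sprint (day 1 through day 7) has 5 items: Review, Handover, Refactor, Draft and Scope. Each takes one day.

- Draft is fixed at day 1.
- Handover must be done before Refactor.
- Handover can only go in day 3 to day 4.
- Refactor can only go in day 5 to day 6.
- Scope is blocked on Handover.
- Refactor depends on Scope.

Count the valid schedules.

Splitting on Handover: it can be day 3 (21), day 4 (7). Listing each branch's schedules as (Review, Refactor, Draft, Scope) by day number:
Handover=day 3: (1,5,1,4) (1,6,1,4) (1,6,1,5) (2,5,1,4) (2,6,1,4) (2,6,1,5) (3,5,1,4) (3,6,1,4) (3,6,1,5) (4,5,1,4) (4,6,1,4) (4,6,1,5) (5,5,1,4) (5,6,1,4) (5,6,1,5) (6,5,1,4) (6,6,1,4) (6,6,1,5) (7,5,1,4) (7,6,1,4) (7,6,1,5) — 21.
Handover=day 4: (1,6,1,5) (2,6,1,5) (3,6,1,5) (4,6,1,5) (5,6,1,5) (6,6,1,5) (7,6,1,5) — 7.
Summing: 21 + 7 = 28.

28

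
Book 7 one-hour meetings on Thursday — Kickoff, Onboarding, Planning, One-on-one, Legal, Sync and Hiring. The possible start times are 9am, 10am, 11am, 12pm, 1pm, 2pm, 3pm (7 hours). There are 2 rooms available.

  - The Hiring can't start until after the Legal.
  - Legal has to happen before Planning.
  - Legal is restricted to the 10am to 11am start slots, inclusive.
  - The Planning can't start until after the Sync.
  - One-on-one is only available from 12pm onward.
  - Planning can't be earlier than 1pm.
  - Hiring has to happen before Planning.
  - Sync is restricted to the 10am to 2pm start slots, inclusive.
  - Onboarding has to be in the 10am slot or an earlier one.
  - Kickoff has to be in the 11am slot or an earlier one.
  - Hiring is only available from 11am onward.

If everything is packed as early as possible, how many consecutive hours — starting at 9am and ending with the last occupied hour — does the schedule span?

5

The precedence chain requires at least 3 distinct hours.
With at most 2 per hour and 7 meetings, at least 4 hours are needed.
Planning can't be placed before 1pm — that is hour 5 counting from 9am — so the schedule must run through at least 5 hours.
5 works (last occupied hour: 1pm): for example Legal -> 10am; One-on-one -> 12pm; Planning -> 1pm; Hiring -> 11am; Onboarding -> 9am; Sync -> 10am; Kickoff -> 9am.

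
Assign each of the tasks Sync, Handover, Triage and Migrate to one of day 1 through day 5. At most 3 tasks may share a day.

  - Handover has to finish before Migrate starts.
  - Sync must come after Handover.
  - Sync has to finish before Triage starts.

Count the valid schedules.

35

Splitting on Sync: it can be day 2 (12), day 3 (14), day 4 (9). Listing each branch's schedules as (Handover, Triage, Migrate) by day number:
Sync=day 2: (1,3,2) (1,3,3) (1,3,4) (1,3,5) (1,4,2) (1,4,3) (1,4,4) (1,4,5) (1,5,2) (1,5,3) (1,5,4) (1,5,5) — 12.
Sync=day 3: (1,4,2) (1,4,3) (1,4,4) (1,4,5) (1,5,2) (1,5,3) (1,5,4) (1,5,5) (2,4,3) (2,4,4) (2,4,5) (2,5,3) (2,5,4) (2,5,5) — 14.
Sync=day 4: (1,5,2) (1,5,3) (1,5,4) (1,5,5) (2,5,3) (2,5,4) (2,5,5) (3,5,4) (3,5,5) — 9.
Summing: 12 + 14 + 9 = 35.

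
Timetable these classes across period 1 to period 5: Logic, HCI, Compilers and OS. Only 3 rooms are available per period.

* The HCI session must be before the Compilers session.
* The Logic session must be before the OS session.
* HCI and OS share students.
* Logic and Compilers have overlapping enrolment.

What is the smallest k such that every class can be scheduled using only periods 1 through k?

2

The precedence chain requires at least 2 distinct periods.
With at most 3 per period and 4 classes, at least 2 periods are needed.
2 works (last occupied period: period 2): for example HCI -> period 1, Compilers -> period 2, OS -> period 2, Logic -> period 1.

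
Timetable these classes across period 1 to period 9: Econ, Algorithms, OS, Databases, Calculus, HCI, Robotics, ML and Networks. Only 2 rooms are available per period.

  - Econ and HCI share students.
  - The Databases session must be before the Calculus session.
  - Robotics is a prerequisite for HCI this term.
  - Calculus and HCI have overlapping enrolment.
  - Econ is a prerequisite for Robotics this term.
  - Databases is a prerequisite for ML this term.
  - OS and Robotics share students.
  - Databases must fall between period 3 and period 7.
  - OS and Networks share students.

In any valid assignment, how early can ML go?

period 4

Precedence pushes ML to at least period 4.
ML at period 4 is achievable: Calculus -> period 4, OS -> period 5, Econ -> period 1, Databases -> period 3, Networks -> period 2, HCI -> period 3, Algorithms -> period 1, ML -> period 4, Robotics -> period 2.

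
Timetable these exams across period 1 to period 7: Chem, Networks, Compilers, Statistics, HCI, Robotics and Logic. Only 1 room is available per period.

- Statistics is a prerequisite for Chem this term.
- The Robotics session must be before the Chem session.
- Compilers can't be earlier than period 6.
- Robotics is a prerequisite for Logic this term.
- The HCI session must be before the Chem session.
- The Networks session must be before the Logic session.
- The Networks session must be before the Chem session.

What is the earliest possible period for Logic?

Precedence pushes Logic to at least period 2.
Logic at period 3 is achievable: Compilers -> period 6; Chem -> period 7; Statistics -> period 4; HCI -> period 5; Networks -> period 1; Robotics -> period 2; Logic -> period 3.
Nothing earlier works — the capacity limit rule out every period before period 3.

period 3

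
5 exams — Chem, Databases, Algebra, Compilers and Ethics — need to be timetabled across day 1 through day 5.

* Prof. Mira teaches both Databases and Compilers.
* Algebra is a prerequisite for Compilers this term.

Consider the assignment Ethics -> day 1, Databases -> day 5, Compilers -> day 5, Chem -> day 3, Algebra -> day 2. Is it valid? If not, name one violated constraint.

No — it violates: Prof. Mira teaches both Databases and Compilers

Algebra is a prerequisite for Compilers this term — holds.
Prof. Mira teaches both Databases and Compilers — violated.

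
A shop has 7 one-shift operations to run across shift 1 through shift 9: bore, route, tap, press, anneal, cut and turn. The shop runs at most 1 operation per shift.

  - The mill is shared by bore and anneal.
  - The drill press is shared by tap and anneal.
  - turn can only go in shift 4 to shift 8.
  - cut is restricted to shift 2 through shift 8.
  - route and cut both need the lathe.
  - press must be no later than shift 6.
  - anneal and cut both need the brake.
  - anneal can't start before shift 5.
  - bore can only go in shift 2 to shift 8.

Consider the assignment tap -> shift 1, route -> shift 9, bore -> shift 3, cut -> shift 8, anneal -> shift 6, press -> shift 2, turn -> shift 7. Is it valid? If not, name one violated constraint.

Yes

anneal and cut both need the brake — holds.
turn can only go in shift 4 to shift 8 — holds.
press must be no later than shift 6 — holds.
cut is restricted to shift 2 through shift 8 — holds.
The shop runs at most 1 operation per shift — holds.
bore can only go in shift 2 to shift 8 — holds.
The drill press is shared by tap and anneal — holds.
The mill is shared by bore and anneal — holds.
anneal can't start before shift 5 — holds.
route and cut both need the lathe — holds.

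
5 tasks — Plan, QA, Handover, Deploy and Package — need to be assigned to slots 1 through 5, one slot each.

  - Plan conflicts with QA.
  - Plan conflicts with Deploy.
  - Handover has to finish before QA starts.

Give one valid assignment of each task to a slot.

QA in 2; Package in 1; Plan in 1; Handover in 1; Deploy in 2

Checking: Handover(1) before QA(2); Plan(1) != Deploy(2); Plan(1) != QA(2).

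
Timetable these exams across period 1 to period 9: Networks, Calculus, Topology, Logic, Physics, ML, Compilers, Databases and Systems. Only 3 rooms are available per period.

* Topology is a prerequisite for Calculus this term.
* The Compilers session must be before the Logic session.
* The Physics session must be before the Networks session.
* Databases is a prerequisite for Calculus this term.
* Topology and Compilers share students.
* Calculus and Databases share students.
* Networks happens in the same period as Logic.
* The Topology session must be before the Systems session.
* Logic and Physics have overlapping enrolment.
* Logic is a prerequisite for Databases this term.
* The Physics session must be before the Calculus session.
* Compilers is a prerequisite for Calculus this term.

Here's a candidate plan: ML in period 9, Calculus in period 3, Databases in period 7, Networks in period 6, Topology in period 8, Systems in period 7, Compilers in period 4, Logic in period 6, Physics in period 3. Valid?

Invalid. Topology is a prerequisite for Calculus this term.

Logic is a prerequisite for Databases this term — holds.
The Physics session must be before the Networks session — holds.
Compilers is a prerequisite for Calculus this term — violated.
Databases is a prerequisite for Calculus this term — violated.
Topology is a prerequisite for Calculus this term — violated.
The Topology session must be before the Systems session — violated.
Logic and Physics have overlapping enrolment — holds.
The Compilers session must be before the Logic session — holds.
Calculus and Databases share students — holds.
Topology and Compilers share students — holds.
Only 3 rooms are available per period — holds.
The Physics session must be before the Calculus session — violated.
Networks happens in the same period as Logic — holds.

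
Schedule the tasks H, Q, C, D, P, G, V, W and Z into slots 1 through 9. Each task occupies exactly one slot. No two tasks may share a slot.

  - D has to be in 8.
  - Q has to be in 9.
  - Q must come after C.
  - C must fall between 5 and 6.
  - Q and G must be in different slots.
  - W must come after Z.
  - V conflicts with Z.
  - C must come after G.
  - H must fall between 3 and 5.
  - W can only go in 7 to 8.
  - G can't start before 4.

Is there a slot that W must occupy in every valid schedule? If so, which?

7

W is available from 7; W's own window allows nothing later than 8.
So W is pinned to 7.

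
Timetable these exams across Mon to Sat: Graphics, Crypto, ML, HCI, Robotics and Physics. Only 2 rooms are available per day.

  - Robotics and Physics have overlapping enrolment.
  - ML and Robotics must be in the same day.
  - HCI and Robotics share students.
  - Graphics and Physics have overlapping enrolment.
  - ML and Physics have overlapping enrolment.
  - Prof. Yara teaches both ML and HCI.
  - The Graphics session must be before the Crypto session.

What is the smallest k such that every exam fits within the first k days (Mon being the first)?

3 days

The precedence chain requires at least 2 distinct days.
With at most 2 per day and 6 exams, at least 3 days are needed.
3 works (last occupied day: Wed): for example Robotics in Wed, ML in Wed, HCI in Mon, Graphics in Mon, Crypto in Tue, Physics in Tue.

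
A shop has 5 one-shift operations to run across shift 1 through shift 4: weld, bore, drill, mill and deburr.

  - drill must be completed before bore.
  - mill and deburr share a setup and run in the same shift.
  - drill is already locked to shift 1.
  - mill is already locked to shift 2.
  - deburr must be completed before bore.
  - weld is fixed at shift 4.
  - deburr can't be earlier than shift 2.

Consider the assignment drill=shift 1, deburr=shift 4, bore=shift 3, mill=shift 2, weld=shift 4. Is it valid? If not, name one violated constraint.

deburr must be completed before bore — violated.
deburr can't be earlier than shift 2 — holds.
drill must be completed before bore — holds.
weld is fixed at shift 4 — holds.
mill and deburr share a setup and run in the same shift — violated.
mill is already locked to shift 2 — holds.
drill is already locked to shift 1 — holds.

Invalid. mill and deburr share a setup and run in the same shift.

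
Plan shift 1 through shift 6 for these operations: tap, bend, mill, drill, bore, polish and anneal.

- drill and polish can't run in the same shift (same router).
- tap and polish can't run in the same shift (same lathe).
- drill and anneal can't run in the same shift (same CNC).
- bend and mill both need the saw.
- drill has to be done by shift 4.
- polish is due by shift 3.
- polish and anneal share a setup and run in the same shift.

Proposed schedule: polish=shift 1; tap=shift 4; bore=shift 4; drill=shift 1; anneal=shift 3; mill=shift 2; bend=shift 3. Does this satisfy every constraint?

No — it violates: drill and polish can't run in the same shift (same router)

polish is due by shift 3 — holds.
drill and anneal can't run in the same shift (same CNC) — holds.
polish and anneal share a setup and run in the same shift — violated.
bend and mill both need the saw — holds.
drill has to be done by shift 4 — holds.
drill and polish can't run in the same shift (same router) — violated.
tap and polish can't run in the same shift (same lathe) — holds.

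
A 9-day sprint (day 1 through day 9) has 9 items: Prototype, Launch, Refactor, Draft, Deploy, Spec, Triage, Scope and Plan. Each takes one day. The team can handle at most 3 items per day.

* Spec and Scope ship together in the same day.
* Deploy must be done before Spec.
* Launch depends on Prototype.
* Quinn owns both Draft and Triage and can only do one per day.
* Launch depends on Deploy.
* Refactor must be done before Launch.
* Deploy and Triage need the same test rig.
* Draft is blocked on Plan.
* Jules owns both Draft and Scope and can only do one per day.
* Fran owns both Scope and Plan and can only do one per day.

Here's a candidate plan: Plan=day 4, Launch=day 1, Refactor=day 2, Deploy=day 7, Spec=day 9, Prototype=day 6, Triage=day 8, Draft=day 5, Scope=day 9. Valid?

Draft is blocked on Plan — holds.
Launch depends on Deploy — violated.
Deploy must be done before Spec — holds.
The team can handle at most 3 items per day — holds.
Launch depends on Prototype — violated.
Deploy and Triage need the same test rig — holds.
Refactor must be done before Launch — violated.
Spec and Scope ship together in the same day — holds.
Jules owns both Draft and Scope and can only do one per day — holds.
Fran owns both Scope and Plan and can only do one per day — holds.
Quinn owns both Draft and Triage and can only do one per day — holds.

Invalid. Launch depends on Deploy.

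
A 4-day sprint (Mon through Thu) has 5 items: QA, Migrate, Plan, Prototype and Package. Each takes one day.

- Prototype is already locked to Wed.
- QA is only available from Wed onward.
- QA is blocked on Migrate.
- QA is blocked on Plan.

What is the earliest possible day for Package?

Mon

Package at Mon is achievable: Prototype -> Wed, QA -> Wed, Plan -> Mon, Package -> Mon, Migrate -> Mon.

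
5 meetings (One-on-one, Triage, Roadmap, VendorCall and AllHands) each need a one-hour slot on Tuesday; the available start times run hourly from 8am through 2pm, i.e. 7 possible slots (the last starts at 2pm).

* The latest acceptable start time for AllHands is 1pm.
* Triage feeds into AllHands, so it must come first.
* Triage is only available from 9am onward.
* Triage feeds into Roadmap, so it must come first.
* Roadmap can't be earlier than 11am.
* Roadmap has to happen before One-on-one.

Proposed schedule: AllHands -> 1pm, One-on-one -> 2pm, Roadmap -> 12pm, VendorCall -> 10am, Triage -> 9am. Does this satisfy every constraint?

Yes

Roadmap has to happen before One-on-one — holds.
Triage feeds into Roadmap, so it must come first — holds.
Triage is only available from 9am onward — holds.
Roadmap can't be earlier than 11am — holds.
The latest acceptable start time for AllHands is 1pm — holds.
Triage feeds into AllHands, so it must come first — holds.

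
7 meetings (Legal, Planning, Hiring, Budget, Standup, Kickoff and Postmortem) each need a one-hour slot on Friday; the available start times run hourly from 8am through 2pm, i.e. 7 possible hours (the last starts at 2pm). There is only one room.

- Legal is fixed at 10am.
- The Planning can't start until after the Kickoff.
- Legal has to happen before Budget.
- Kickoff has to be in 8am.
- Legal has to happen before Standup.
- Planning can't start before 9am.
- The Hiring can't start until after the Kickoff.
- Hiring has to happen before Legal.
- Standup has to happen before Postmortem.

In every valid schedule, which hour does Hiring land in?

9am

Kickoff is fixed at 8am and must come before Hiring, so Hiring is at least 9am.
Legal is fixed at 10am and must come after Hiring, so Hiring is at most 9am.
So Hiring must be 9am.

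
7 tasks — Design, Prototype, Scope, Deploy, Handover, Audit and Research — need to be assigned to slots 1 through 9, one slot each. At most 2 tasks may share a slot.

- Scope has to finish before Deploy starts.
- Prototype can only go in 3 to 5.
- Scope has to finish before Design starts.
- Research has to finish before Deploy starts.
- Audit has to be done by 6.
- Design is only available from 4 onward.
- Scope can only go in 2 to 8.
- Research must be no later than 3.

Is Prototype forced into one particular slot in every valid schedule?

No

Prototype can be 3 (e.g. Prototype=3, Design=4, Deploy=3, Audit=1, Research=1, Handover=2, Scope=2) or 4 (e.g. Scope=2, Deploy=3, Prototype=4, Research=1, Audit=1, Design=4, Handover=2).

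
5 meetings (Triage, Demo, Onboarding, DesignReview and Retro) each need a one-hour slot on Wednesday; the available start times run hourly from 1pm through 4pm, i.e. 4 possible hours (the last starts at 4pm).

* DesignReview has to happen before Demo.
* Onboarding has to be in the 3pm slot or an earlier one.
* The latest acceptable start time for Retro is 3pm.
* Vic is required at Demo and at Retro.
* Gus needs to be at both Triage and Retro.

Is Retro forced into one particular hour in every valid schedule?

Retro can be 1pm (e.g. Demo in 2pm; DesignReview in 1pm; Triage in 2pm; Onboarding in 1pm; Retro in 1pm) or 2pm (e.g. Triage -> 1pm; DesignReview -> 1pm; Retro -> 2pm; Onboarding -> 1pm; Demo -> 3pm).

No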